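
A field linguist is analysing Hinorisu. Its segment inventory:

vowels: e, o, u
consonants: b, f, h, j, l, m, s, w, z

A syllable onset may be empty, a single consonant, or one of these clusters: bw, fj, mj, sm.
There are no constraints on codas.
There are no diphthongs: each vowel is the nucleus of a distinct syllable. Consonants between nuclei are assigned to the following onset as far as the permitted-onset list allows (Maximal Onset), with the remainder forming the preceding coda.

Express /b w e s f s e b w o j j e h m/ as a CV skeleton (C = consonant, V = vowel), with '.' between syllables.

Vowels present: e, e, o, e; each is a nucleus, giving 4 syllables.
V1 /e/ – V2 /e/: /sfs/; trying suffixes from longest down, /s/ is the first permitted one, so coda /sf/ | onset /s/.
V2 /e/ – V3 /o/: /bw/ is a licit onset in full, so it all attaches to the next syllable.
V3 /o/ – V4 /e/: /jj/ — longest licit onset from the right is /j/, leaving /j/ as coda.
Result: bwesf.se.bwoj.jehm.
Mapping each syllable to C/V: /bwesf/ → CCVCC, /se/ → CV, /bwoj/ → CCVC, /jehm/ → CVCC.

CCVCC.CV.CCVC.CVCC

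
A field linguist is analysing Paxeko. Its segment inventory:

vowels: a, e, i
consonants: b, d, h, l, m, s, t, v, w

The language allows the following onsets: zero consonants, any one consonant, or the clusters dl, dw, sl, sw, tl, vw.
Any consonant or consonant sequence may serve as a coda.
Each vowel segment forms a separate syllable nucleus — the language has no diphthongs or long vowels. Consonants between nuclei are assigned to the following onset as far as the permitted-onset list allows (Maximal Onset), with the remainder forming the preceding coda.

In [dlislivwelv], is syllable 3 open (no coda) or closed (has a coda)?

closed

Vowels present: i, i, e; each is a nucleus, giving 3 syllables.
σ1/σ2 boundary: /sl/ is a licit onset in full, so it all attaches to the next syllable.
σ2/σ3 boundary: cluster /vw/ — /vw/ is itself a permitted onset, so the whole cluster goes right; preceding coda = ∅.
Putting it together: dli.sli.vwelv.
Syllable 3 is /vwelv/ with coda /lv/, so it is closed.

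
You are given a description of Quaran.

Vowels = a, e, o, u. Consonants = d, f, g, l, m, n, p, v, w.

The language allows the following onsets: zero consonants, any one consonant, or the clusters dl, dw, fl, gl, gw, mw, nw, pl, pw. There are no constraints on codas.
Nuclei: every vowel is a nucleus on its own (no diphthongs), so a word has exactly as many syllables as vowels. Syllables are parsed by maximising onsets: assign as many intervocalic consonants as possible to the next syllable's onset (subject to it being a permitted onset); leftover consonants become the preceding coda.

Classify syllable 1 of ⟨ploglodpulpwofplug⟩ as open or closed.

open

The vowels are o, o, u, o, u — 5 nuclei, so 5 syllables.
σ1/σ2 boundary: /gl/ is a licit onset in full, so it all attaches to the next syllable.
σ2/σ3 boundary: /dp/ — longest licit onset from the right is /p/, leaving /d/ as coda.
σ3/σ4 boundary: cluster /lpw/ — the longest permitted-onset suffix is /pw/; onset = /pw/, preceding coda = /l/.
σ4/σ5 boundary: /fpl/; trying suffixes from longest down, /pl/ is the first permitted one, so coda /f/ | onset /pl/.
Result: plo.glod.pul.pwof.plug.
Syllable 1 is /plo/; it ends in its nucleus with no coda, so it is open.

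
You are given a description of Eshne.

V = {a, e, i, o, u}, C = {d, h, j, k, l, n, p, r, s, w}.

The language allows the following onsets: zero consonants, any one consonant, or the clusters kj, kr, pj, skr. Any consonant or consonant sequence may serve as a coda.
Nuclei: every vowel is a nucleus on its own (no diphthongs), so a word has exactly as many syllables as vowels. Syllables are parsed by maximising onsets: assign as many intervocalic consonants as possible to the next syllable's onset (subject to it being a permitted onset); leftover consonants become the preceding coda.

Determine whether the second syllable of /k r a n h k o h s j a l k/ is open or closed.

closed

The vowels are a, o, a — 3 nuclei, so 3 syllables.
/a…o/ gap (V1→V2): /nhk/ — longest licit onset from the right is /k/, leaving /nh/ as coda.
/o…a/ gap (V2→V3): cluster /hsj/ — the longest permitted-onset suffix is /j/; onset = /j/, preceding coda = /hs/.
So the parse is kranh.kohs.jalk.
Syllable 2 is /kohs/ with coda /hs/, so it is closed.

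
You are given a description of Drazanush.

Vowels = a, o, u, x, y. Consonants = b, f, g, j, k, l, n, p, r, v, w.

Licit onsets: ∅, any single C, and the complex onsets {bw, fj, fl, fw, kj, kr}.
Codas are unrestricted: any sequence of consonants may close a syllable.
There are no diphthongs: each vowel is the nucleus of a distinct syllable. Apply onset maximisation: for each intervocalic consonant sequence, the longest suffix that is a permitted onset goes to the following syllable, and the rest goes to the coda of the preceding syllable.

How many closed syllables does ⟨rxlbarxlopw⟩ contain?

2

The vowels are x, a, x, o — 4 nuclei, so 4 syllables.
V1 /x/ – V2 /a/: /lb/ splits as /l/ + /b/ (/b/ is the longest suffix that is a licit onset).
V2 /a/ – V3 /x/: /r/ → onset of the next syllable (single consonants are always licit onsets).
V3 /x/ – V4 /o/: just /l/ — single C goes to the following onset.
Putting it together: rxl.ba.rx.lopw.
Classifying each syllable: /rxl/ (closed), /ba/ (open), /rx/ (open), /lopw/ (closed).
Closed syllables: 2.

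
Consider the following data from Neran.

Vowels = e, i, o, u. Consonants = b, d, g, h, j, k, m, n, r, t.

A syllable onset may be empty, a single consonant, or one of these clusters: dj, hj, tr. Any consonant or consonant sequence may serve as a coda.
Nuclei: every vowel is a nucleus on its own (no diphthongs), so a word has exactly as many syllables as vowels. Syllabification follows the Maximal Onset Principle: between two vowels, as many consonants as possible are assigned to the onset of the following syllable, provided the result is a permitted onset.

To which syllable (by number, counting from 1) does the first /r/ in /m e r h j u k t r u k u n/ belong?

1

Vowels present: e, u, u, u; each is a nucleus, giving 4 syllables.
V1 /e/ – V2 /u/: /rhj/ splits as /r/ + /hj/ (/hj/ is the longest suffix that is a licit onset).
V2 /u/ – V3 /u/: /ktr/ — longest licit onset from the right is /tr/, leaving /k/ as coda.
V3 /u/ – V4 /u/: just /k/ — single C goes to the following onset.
So the parse is mer.hjuk.tru.kun.
The first /r/ is in the coda of syllable 1 (/mer/).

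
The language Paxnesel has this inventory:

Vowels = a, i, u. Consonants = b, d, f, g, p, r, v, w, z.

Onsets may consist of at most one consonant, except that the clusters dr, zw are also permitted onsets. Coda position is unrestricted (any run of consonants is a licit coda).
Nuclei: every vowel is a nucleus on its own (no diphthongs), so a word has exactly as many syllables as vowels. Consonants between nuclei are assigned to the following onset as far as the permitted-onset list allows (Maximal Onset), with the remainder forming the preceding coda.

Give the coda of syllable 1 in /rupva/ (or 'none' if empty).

p

The vowels are u, a — 2 nuclei, so 2 syllables.
Between /u/ (V1) and /a/ (V2): /pv/ — longest licit onset from the right is /v/, leaving /p/ as coda.
Result: rup.va.
Syllable 1 is /rup/: onset /r/, nucleus /u/, coda /p/.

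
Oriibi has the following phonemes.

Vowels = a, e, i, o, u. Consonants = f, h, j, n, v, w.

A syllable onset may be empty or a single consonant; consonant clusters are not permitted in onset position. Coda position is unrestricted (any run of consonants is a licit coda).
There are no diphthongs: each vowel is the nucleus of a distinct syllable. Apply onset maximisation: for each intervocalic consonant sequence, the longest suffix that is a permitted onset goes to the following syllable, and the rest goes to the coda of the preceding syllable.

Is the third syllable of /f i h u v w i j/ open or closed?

closed

Vowels present: i, u, i; each is a nucleus, giving 3 syllables.
σ1/σ2 boundary: just /h/ — single C goes to the following onset.
σ2/σ3 boundary: cluster /vw/ — the longest permitted-onset suffix is /w/; onset = /w/, preceding coda = /v/.
Result: fi.huv.wij.
Syllable 3 is /wij/ with coda /j/, so it is closed.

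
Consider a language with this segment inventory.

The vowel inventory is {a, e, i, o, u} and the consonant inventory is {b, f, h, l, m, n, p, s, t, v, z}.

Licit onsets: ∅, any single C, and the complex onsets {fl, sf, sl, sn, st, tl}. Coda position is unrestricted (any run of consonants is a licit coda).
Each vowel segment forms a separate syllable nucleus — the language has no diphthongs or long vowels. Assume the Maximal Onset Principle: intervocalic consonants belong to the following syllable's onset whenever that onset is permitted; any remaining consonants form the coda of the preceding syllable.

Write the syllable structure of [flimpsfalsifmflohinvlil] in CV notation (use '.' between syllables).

CCVCC.CCVC.CVCC.CCV.CVCC.CVC

The vowels are i, a, i, o, i, i — 6 nuclei, so 6 syllables.
Between /i/ (V1) and /a/ (V2): /mpsf/ splits as /mp/ + /sf/ (/sf/ is the longest suffix that is a licit onset).
Between /a/ (V2) and /i/ (V3): /ls/; trying suffixes from longest down, /s/ is the first permitted one, so coda /l/ | onset /s/.
Between /i/ (V3) and /o/ (V4): cluster /fmfl/ — the longest permitted-onset suffix is /fl/; onset = /fl/, preceding coda = /fm/.
Between /o/ (V4) and /i/ (V5): /h/ → onset of the next syllable (single consonants are always licit onsets).
Between /i/ (V5) and /i/ (V6): /nvl/ splits as /nv/ + /l/ (/l/ is the longest suffix that is a licit onset).
Syllabification: flimp.sfal.sifm.flo.hinv.lil.
Mapping each syllable to C/V: /flimp/ → CCVCC, /sfal/ → CCVC, /sifm/ → CVCC, /flo/ → CCV, /hinv/ → CVCC, /lil/ → CVC.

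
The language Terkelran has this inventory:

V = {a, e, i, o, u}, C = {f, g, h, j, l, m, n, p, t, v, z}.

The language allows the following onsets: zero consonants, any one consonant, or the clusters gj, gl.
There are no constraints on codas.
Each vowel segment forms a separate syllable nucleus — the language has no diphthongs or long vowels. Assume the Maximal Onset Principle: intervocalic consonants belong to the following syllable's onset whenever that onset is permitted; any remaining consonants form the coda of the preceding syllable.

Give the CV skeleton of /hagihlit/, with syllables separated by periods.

Nuclei (vowels): a, i, i → 3 syllables.
σ1/σ2 boundary: just /g/ — single C goes to the following onset.
σ2/σ3 boundary: /hl/; trying suffixes from longest down, /l/ is the first permitted one, so coda /h/ | onset /l/.
So the parse is ha.gih.lit.
Mapping each syllable to C/V: /ha/ → CV, /gih/ → CVC, /lit/ → CVC.

CV.CVC.CVC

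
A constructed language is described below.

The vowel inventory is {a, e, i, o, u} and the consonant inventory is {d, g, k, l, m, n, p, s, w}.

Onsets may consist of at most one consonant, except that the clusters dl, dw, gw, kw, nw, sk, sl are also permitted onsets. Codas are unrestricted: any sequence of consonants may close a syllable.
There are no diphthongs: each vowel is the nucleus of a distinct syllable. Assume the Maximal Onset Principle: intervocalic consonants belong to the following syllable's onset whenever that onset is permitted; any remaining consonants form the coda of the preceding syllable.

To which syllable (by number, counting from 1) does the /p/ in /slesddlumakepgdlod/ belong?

4

Nuclei (vowels): e, u, a, e, o → 5 syllables.
σ1/σ2 boundary: cluster /sddl/ — the longest permitted-onset suffix is /dl/; onset = /dl/, preceding coda = /sd/.
σ2/σ3 boundary: just /m/ — single C goes to the following onset.
σ3/σ4 boundary: /k/ → onset of the next syllable (single consonants are always licit onsets).
σ4/σ5 boundary: /pgdl/ — longest licit onset from the right is /dl/, leaving /pg/ as coda.
Syllabification: slesd.dlu.ma.kepg.dlod.
The /p/ is in the coda of syllable 4 (/kepg/).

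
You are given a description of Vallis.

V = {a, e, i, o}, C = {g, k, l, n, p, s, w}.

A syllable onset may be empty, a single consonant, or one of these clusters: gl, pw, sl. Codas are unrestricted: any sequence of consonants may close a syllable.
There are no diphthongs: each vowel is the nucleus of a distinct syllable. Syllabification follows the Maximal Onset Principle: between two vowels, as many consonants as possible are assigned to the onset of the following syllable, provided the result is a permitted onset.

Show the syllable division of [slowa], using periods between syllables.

The vowels are o, a — 2 nuclei, so 2 syllables.
σ1/σ2 boundary: just /w/ — single C goes to the following onset.

slo.wa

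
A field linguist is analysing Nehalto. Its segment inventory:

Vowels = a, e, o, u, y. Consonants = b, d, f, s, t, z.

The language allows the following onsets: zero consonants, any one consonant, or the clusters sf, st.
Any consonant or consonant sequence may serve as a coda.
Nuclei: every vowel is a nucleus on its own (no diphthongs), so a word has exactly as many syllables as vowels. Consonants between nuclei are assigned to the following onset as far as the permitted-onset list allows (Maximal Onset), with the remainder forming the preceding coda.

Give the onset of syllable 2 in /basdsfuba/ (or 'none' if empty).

sf

The vowels are a, u, a — 3 nuclei, so 3 syllables.
σ1/σ2 boundary: /sdsf/; trying suffixes from longest down, /sf/ is the first permitted one, so coda /sd/ | onset /sf/.
σ2/σ3 boundary: /b/ is a single consonant, so it becomes the next onset.
Syllabification: basd.sfu.ba.
Syllable 2 is /sfu/: onset /sf/, nucleus /u/, coda ∅.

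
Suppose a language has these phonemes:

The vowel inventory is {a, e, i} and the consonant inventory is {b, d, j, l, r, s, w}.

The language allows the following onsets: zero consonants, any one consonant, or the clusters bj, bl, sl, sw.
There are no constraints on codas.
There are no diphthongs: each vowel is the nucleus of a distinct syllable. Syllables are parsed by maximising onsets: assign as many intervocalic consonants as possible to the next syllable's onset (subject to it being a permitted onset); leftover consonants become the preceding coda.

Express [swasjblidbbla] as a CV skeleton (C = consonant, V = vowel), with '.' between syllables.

Nuclei (vowels): a, i, a → 3 syllables.
/a…i/ gap (V1→V2): /sjbl/ splits as /sj/ + /bl/ (/bl/ is the longest suffix that is a licit onset).
/i…a/ gap (V2→V3): /dbbl/ — longest licit onset from the right is /bl/, leaving /db/ as coda.
So the parse is swasj.blidb.bla.
Mapping each syllable to C/V: /swasj/ → CCVCC, /blidb/ → CCVCC, /bla/ → CCV.

CCVCC.CCVCC.CCV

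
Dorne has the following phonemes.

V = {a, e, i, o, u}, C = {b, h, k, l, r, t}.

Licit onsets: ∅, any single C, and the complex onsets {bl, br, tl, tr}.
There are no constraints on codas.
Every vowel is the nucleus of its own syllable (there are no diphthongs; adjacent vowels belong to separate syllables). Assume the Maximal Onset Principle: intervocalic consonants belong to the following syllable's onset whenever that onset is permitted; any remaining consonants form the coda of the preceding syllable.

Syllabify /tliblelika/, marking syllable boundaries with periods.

Vowels present: i, e, i, a; each is a nucleus, giving 4 syllables.
/i…e/ gap (V1→V2): /bl/ — entire cluster is a permitted onset → onset /bl/, coda ∅.
/e…i/ gap (V2→V3): just /l/ — single C goes to the following onset.
/i…a/ gap (V3→V4): just /k/ — single C goes to the following onset.

tli.ble.li.ka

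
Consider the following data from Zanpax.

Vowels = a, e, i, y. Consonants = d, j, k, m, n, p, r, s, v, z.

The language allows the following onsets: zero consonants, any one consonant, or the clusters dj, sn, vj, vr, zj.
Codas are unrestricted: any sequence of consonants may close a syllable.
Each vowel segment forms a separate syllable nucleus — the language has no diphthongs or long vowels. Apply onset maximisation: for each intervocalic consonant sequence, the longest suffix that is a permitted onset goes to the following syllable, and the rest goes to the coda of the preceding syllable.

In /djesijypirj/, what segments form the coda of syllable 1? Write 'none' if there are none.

none

Vowels present: e, i, y, i; each is a nucleus, giving 4 syllables.
Between /e/ (V1) and /i/ (V2): /s/ → onset of the next syllable (single consonants are always licit onsets).
Between /i/ (V2) and /y/ (V3): just /j/ — single C goes to the following onset.
Between /y/ (V3) and /i/ (V4): /p/ is a single consonant, so it becomes the next onset.
Putting it together: dje.si.jy.pirj.
Syllable 1 is /dje/: onset /dj/, nucleus /e/, coda ∅.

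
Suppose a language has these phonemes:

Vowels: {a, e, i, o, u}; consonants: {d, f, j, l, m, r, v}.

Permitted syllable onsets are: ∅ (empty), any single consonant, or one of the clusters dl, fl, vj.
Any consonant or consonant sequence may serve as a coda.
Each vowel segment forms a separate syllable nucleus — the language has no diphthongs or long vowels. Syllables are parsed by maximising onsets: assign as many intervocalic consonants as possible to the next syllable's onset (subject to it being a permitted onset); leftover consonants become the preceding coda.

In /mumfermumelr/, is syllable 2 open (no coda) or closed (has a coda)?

The vowels are u, e, u, e — 4 nuclei, so 4 syllables.
/u…e/ gap (V1→V2): /mf/ — longest licit onset from the right is /f/, leaving /m/ as coda.
/e…u/ gap (V2→V3): /rm/ — longest licit onset from the right is /m/, leaving /r/ as coda.
/u…e/ gap (V3→V4): /m/ is a single consonant, so it becomes the next onset.
Syllabification: mum.fer.mu.melr.
Syllable 2 is /fer/ with coda /r/, so it is closed.

closed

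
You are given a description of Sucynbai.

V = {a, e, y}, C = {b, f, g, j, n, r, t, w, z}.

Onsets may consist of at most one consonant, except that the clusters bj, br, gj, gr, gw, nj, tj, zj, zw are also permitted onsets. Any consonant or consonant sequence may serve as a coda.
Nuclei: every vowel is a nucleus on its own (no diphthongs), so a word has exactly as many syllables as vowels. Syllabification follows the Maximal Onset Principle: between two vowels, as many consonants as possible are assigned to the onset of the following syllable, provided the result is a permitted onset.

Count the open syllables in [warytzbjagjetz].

2

Vowels present: a, y, a, e; each is a nucleus, giving 4 syllables.
σ1/σ2 boundary: /r/ → onset of the next syllable (single consonants are always licit onsets).
σ2/σ3 boundary: cluster /tzbj/ — the longest permitted-onset suffix is /bj/; onset = /bj/, preceding coda = /tz/.
σ3/σ4 boundary: cluster /gj/ — /gj/ is itself a permitted onset, so the whole cluster goes right; preceding coda = ∅.
Result: wa.rytz.bja.gjetz.
Classifying each syllable: /wa/ (open), /rytz/ (closed), /bja/ (open), /gjetz/ (closed).
Open syllables: 2.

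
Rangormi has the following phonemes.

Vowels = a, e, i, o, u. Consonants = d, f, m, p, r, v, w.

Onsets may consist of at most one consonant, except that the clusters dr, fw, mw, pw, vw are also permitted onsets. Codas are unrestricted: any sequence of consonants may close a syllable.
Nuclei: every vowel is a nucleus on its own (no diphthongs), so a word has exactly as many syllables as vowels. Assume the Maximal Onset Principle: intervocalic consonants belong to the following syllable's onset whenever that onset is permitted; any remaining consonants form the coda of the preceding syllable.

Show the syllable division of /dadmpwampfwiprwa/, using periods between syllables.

Nuclei (vowels): a, a, i, a → 4 syllables.
V1 /a/ – V2 /a/: cluster /dmpw/ — the longest permitted-onset suffix is /pw/; onset = /pw/, preceding coda = /dm/.
V2 /a/ – V3 /i/: /mpfw/ splits as /mp/ + /fw/ (/fw/ is the longest suffix that is a licit onset).
V3 /i/ – V4 /a/: /prw/ — longest licit onset from the right is /w/, leaving /pr/ as coda.

dadm.pwamp.fwipr.wa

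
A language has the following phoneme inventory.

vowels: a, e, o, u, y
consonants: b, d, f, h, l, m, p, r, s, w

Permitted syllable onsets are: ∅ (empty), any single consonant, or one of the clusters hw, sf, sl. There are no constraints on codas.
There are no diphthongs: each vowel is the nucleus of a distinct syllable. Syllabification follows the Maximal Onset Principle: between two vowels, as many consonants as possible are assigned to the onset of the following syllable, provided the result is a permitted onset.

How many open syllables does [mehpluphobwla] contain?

1

The vowels are e, u, o, a — 4 nuclei, so 4 syllables.
Between /e/ (V1) and /u/ (V2): /hpl/; trying suffixes from longest down, /l/ is the first permitted one, so coda /hp/ | onset /l/.
Between /u/ (V2) and /o/ (V3): cluster /ph/ — the longest permitted-onset suffix is /h/; onset = /h/, preceding coda = /p/.
Between /o/ (V3) and /a/ (V4): /bwl/ — longest licit onset from the right is /l/, leaving /bw/ as coda.
Putting it together: mehp.lup.hobw.la.
Classifying each syllable: /mehp/ (closed), /lup/ (closed), /hobw/ (closed), /la/ (open).
Open syllables: 1.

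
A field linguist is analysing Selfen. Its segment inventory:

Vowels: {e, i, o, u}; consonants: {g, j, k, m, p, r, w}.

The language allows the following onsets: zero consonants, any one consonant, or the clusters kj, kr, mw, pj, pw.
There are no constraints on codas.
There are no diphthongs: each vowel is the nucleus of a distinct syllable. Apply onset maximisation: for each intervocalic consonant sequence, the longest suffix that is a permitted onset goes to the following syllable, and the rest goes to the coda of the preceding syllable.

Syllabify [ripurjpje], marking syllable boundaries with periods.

Vowels present: i, u, e; each is a nucleus, giving 3 syllables.
/i…u/ gap (V1→V2): /p/ → onset of the next syllable (single consonants are always licit onsets).
/u…e/ gap (V2→V3): /rjpj/; trying suffixes from longest down, /pj/ is the first permitted one, so coda /rj/ | onset /pj/.

ri.purj.pje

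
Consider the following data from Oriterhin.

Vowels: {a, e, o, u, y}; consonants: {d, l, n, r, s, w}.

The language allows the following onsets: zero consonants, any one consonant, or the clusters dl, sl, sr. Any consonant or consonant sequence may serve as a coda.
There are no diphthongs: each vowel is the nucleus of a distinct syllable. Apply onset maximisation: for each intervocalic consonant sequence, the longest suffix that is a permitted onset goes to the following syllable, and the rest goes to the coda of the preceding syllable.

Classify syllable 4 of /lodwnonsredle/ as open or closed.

open

Vowels present: o, o, e, e; each is a nucleus, giving 4 syllables.
V1 /o/ – V2 /o/: /dwn/ splits as /dw/ + /n/ (/n/ is the longest suffix that is a licit onset).
V2 /o/ – V3 /e/: /nsr/ — longest licit onset from the right is /sr/, leaving /n/ as coda.
V3 /e/ – V4 /e/: /dl/ — entire cluster is a permitted onset → onset /dl/, coda ∅.
So the parse is lodw.non.sre.dle.
Syllable 4 is /dle/; it ends in its nucleus with no coda, so it is open.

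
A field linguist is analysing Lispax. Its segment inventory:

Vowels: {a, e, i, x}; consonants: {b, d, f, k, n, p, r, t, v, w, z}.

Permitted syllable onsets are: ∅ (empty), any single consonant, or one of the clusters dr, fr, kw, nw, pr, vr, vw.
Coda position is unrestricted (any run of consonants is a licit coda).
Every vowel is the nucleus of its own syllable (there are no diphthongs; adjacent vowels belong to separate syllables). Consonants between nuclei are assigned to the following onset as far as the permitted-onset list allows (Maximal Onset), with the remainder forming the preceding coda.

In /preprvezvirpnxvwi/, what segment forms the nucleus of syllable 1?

Nuclei (vowels): e, e, i, x, i → 5 syllables.
The first nucleus (vowel 1 from the left) is /e/.

e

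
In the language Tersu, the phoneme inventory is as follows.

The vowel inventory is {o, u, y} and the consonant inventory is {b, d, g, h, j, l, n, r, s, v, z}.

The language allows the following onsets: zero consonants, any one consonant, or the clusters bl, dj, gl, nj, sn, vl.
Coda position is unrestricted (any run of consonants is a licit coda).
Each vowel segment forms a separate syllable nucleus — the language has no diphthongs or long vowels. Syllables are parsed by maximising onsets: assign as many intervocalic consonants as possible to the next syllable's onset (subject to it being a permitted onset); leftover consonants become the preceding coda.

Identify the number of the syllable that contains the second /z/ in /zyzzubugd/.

1

The vowels are y, u, u — 3 nuclei, so 3 syllables.
Between /y/ (V1) and /u/ (V2): /zz/; trying suffixes from longest down, /z/ is the first permitted one, so coda /z/ | onset /z/.
Between /u/ (V2) and /u/ (V3): just /b/ — single C goes to the following onset.
So the parse is zyz.zu.bugd.
The second /z/ is in the coda of syllable 1 (/zyz/).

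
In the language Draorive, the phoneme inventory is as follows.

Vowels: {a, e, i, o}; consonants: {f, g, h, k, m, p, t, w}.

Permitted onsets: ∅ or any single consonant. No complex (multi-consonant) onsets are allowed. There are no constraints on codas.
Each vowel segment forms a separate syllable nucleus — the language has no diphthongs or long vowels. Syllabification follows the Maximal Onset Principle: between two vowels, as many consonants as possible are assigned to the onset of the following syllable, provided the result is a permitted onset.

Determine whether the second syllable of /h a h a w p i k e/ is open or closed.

closed

Vowels present: a, a, i, e; each is a nucleus, giving 4 syllables.
σ1/σ2 boundary: /h/ is a single consonant, so it becomes the next onset.
σ2/σ3 boundary: /wp/; trying suffixes from longest down, /p/ is the first permitted one, so coda /w/ | onset /p/.
σ3/σ4 boundary: just /k/ — single C goes to the following onset.
Result: ha.haw.pi.ke.
Syllable 2 is /haw/ with coda /w/, so it is closed.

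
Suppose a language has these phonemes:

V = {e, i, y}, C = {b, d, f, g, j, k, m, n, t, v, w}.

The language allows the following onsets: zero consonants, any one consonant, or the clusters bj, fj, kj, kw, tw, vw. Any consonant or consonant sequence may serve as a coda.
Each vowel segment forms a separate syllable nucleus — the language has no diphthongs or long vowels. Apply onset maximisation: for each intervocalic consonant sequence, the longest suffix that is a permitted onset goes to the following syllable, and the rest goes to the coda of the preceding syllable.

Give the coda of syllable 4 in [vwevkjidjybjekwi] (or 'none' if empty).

Nuclei (vowels): e, i, y, e, i → 5 syllables.
σ1/σ2 boundary: /vkj/ — longest licit onset from the right is /kj/, leaving /v/ as coda.
σ2/σ3 boundary: /dj/; trying suffixes from longest down, /j/ is the first permitted one, so coda /d/ | onset /j/.
σ3/σ4 boundary: cluster /bj/ — /bj/ is itself a permitted onset, so the whole cluster goes right; preceding coda = ∅.
σ4/σ5 boundary: /kw/ — entire cluster is a permitted onset → onset /kw/, coda ∅.
Putting it together: vwev.kjid.jy.bje.kwi.
Syllable 4 is /bje/: onset /bj/, nucleus /e/, coda ∅.

none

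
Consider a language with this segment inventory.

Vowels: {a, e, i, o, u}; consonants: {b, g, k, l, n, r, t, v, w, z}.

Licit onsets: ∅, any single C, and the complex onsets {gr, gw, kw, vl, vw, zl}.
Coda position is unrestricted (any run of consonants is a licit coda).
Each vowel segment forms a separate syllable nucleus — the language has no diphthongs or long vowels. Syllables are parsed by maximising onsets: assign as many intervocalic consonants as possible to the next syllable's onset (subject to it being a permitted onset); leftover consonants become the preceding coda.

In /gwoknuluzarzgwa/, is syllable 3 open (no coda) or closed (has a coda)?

Vowels present: o, u, u, a, a; each is a nucleus, giving 5 syllables.
Between /o/ (V1) and /u/ (V2): /kn/; trying suffixes from longest down, /n/ is the first permitted one, so coda /k/ | onset /n/.
Between /u/ (V2) and /u/ (V3): just /l/ — single C goes to the following onset.
Between /u/ (V3) and /a/ (V4): /z/ → onset of the next syllable (single consonants are always licit onsets).
Between /a/ (V4) and /a/ (V5): /rzgw/ — longest licit onset from the right is /gw/, leaving /rz/ as coda.
Syllabification: gwok.nu.lu.zarz.gwa.
Syllable 3 is /lu/; it ends in its nucleus with no coda, so it is open.

open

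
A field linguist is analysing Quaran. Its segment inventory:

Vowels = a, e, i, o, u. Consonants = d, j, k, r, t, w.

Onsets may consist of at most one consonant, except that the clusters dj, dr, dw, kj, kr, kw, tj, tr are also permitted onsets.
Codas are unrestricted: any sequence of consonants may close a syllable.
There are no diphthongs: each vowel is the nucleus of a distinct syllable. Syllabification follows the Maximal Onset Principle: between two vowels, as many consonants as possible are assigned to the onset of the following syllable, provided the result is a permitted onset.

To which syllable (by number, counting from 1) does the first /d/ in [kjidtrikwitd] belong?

Vowels present: i, i, i; each is a nucleus, giving 3 syllables.
σ1/σ2 boundary: /dtr/ — longest licit onset from the right is /tr/, leaving /d/ as coda.
σ2/σ3 boundary: /kw/ is a licit onset in full, so it all attaches to the next syllable.
Result: kjid.tri.kwitd.
The first /d/ is in the coda of syllable 1 (/kjid/).

1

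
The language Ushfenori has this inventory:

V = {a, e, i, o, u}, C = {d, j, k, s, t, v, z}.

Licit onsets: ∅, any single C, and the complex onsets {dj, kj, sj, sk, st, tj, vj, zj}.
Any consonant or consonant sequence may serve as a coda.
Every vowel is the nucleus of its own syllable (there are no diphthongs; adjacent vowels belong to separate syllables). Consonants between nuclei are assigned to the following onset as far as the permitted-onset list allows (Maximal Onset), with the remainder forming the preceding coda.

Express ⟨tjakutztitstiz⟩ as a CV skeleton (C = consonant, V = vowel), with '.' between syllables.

Nuclei (vowels): a, u, i, i → 4 syllables.
/a…u/ gap (V1→V2): just /k/ — single C goes to the following onset.
/u…i/ gap (V2→V3): /tzt/ — longest licit onset from the right is /t/, leaving /tz/ as coda.
/i…i/ gap (V3→V4): /tst/ splits as /t/ + /st/ (/st/ is the longest suffix that is a licit onset).
So the parse is tja.kutz.tit.stiz.
Mapping each syllable to C/V: /tja/ → CCV, /kutz/ → CVCC, /tit/ → CVC, /stiz/ → CCVC.

CCV.CVCC.CVC.CCVC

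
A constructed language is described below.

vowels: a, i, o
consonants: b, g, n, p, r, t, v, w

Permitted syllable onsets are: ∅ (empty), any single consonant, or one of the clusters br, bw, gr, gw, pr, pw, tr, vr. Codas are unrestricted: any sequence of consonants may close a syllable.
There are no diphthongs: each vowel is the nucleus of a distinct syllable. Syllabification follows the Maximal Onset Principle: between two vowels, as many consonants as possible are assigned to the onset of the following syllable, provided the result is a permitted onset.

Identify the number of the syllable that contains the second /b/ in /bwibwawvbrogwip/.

2

The vowels are i, a, o, i — 4 nuclei, so 4 syllables.
V1 /i/ – V2 /a/: /bw/ — entire cluster is a permitted onset → onset /bw/, coda ∅.
V2 /a/ – V3 /o/: /wvbr/; trying suffixes from longest down, /br/ is the first permitted one, so coda /wv/ | onset /br/.
V3 /o/ – V4 /i/: cluster /gw/ — /gw/ is itself a permitted onset, so the whole cluster goes right; preceding coda = ∅.
So the parse is bwi.bwawv.bro.gwip.
The second /b/ is in the onset of syllable 2 (/bwawv/).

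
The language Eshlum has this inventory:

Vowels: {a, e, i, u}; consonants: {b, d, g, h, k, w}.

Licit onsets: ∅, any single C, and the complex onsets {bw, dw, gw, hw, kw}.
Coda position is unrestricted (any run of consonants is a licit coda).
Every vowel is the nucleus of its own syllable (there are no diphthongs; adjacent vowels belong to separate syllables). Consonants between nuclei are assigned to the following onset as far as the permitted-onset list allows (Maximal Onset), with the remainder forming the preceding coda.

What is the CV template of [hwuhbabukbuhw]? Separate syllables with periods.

CCVC.CV.CVC.CVCC

Vowels present: u, a, u, u; each is a nucleus, giving 4 syllables.
/u…a/ gap (V1→V2): /hb/ — longest licit onset from the right is /b/, leaving /h/ as coda.
/a…u/ gap (V2→V3): /b/ → onset of the next syllable (single consonants are always licit onsets).
/u…u/ gap (V3→V4): cluster /kb/ — the longest permitted-onset suffix is /b/; onset = /b/, preceding coda = /k/.
Syllabification: hwuh.ba.buk.buhw.
Mapping each syllable to C/V: /hwuh/ → CCVC, /ba/ → CV, /buk/ → CVC, /buhw/ → CVCC.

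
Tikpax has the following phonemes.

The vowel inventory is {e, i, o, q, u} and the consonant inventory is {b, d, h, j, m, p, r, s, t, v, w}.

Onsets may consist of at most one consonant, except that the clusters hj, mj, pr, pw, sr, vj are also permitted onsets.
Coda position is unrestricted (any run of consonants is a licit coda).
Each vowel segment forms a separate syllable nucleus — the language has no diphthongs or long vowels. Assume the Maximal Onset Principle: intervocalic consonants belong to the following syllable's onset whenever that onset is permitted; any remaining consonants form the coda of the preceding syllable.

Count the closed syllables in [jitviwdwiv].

Vowels present: i, i, i; each is a nucleus, giving 3 syllables.
/i…i/ gap (V1→V2): /tv/; trying suffixes from longest down, /v/ is the first permitted one, so coda /t/ | onset /v/.
/i…i/ gap (V2→V3): /wdw/ — longest licit onset from the right is /w/, leaving /wd/ as coda.
So the parse is jit.viwd.wiv.
Classifying each syllable: /jit/ (closed), /viwd/ (closed), /wiv/ (closed).
Closed syllables: 3.

3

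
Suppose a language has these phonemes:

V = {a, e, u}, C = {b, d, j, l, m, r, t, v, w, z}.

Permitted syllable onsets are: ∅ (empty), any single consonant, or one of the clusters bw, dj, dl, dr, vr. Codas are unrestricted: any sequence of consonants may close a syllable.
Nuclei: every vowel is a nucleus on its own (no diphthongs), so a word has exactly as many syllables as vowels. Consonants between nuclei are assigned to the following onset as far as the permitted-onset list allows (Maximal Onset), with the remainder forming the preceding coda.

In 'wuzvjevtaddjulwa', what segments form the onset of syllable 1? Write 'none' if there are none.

The vowels are u, e, a, u, a — 5 nuclei, so 5 syllables.
V1 /u/ – V2 /e/: /zvj/ — longest licit onset from the right is /j/, leaving /zv/ as coda.
V2 /e/ – V3 /a/: /vt/ — longest licit onset from the right is /t/, leaving /v/ as coda.
V3 /a/ – V4 /u/: /ddj/ — longest licit onset from the right is /dj/, leaving /d/ as coda.
V4 /u/ – V5 /a/: /lw/ splits as /l/ + /w/ (/w/ is the longest suffix that is a licit onset).
Putting it together: wuzv.jev.tad.djul.wa.
Syllable 1 is /wuzv/: onset /w/, nucleus /u/, coda /zv/.

w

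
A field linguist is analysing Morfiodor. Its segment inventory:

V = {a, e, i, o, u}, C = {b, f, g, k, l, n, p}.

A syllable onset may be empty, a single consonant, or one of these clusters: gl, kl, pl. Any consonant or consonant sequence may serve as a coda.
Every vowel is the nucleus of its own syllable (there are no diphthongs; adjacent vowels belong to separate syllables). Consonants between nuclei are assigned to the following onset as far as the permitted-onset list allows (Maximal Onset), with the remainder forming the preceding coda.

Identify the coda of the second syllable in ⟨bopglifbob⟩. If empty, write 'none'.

Vowels present: o, i, o; each is a nucleus, giving 3 syllables.
V1 /o/ – V2 /i/: /pgl/ — longest licit onset from the right is /gl/, leaving /p/ as coda.
V2 /i/ – V3 /o/: cluster /fb/ — the longest permitted-onset suffix is /b/; onset = /b/, preceding coda = /f/.
Putting it together: bop.glif.bob.
Syllable 2 is /glif/: onset /gl/, nucleus /i/, coda /f/.

f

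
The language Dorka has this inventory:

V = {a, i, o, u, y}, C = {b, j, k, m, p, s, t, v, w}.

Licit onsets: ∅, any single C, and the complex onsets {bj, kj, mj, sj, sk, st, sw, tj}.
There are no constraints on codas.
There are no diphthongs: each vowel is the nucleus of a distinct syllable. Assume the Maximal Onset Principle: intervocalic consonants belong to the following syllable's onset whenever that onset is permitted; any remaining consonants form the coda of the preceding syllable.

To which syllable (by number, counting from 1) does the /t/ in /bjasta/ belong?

The vowels are a, a — 2 nuclei, so 2 syllables.
V1 /a/ – V2 /a/: /st/ — entire cluster is a permitted onset → onset /st/, coda ∅.
So the parse is bja.sta.
The /t/ is in the onset of syllable 2 (/sta/).

2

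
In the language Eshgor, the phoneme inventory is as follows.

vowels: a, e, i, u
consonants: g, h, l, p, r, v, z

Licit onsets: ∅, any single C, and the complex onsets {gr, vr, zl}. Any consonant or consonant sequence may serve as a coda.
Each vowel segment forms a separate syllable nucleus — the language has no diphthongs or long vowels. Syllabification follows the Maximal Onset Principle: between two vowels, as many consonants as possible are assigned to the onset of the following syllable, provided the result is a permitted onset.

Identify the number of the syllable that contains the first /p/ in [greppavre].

Nuclei (vowels): e, a, e → 3 syllables.
Between /e/ (V1) and /a/ (V2): cluster /pp/ — the longest permitted-onset suffix is /p/; onset = /p/, preceding coda = /p/.
Between /a/ (V2) and /e/ (V3): /vr/ is a licit onset in full, so it all attaches to the next syllable.
So the parse is grep.pa.vre.
The first /p/ is in the coda of syllable 1 (/grep/).

1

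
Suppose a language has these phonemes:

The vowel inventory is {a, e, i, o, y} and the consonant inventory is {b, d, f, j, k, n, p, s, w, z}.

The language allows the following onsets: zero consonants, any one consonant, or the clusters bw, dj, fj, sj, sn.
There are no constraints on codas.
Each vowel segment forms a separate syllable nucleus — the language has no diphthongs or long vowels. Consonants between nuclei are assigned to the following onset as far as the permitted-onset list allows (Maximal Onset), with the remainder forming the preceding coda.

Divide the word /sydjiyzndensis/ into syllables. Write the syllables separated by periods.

The vowels are y, i, y, e, i — 5 nuclei, so 5 syllables.
Between /y/ (V1) and /i/ (V2): cluster /dj/ — /dj/ is itself a permitted onset, so the whole cluster goes right; preceding coda = ∅.
Between /i/ (V2) and /y/ (V3): no consonants, so the boundary falls immediately after /i/.
Between /y/ (V3) and /e/ (V4): /znd/; trying suffixes from longest down, /d/ is the first permitted one, so coda /zn/ | onset /d/.
Between /e/ (V4) and /i/ (V5): /ns/; trying suffixes from longest down, /s/ is the first permitted one, so coda /n/ | onset /s/.

sy.dji.yzn.den.sis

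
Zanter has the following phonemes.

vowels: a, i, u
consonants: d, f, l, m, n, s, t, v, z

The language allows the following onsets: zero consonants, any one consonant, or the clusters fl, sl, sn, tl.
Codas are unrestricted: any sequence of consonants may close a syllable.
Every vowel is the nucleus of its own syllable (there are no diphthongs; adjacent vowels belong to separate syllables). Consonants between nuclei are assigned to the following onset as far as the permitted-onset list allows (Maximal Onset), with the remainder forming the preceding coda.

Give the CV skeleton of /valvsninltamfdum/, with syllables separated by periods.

CVCC.CCVCC.CVCC.CVC

Vowels present: a, i, a, u; each is a nucleus, giving 4 syllables.
V1 /a/ – V2 /i/: /lvsn/ splits as /lv/ + /sn/ (/sn/ is the longest suffix that is a licit onset).
V2 /i/ – V3 /a/: /nlt/ splits as /nl/ + /t/ (/t/ is the longest suffix that is a licit onset).
V3 /a/ – V4 /u/: /mfd/ — longest licit onset from the right is /d/, leaving /mf/ as coda.
Putting it together: valv.sninl.tamf.dum.
Mapping each syllable to C/V: /valv/ → CVCC, /sninl/ → CCVCC, /tamf/ → CVCC, /dum/ → CVC.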